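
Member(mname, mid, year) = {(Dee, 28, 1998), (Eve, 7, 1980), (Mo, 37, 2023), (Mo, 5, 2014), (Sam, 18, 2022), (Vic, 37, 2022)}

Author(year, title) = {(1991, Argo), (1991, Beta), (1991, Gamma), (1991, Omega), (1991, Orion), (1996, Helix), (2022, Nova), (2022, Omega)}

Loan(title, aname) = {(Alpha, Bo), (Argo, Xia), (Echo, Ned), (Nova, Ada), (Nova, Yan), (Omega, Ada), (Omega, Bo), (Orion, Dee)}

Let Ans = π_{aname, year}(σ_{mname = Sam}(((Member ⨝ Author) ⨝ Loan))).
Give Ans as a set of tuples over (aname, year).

Member ⋈ Author (natural join on year): {(Sam, 18, 2022, Nova), (Sam, 18, 2022, Omega), (Vic, 37, 2022, Nova), (Vic, 37, 2022, Omega)}
(Member ⨝ Author) ⋈ Loan (natural join on title): {(Sam, 18, 2022, Nova, Ada), (Sam, 18, 2022, Nova, Yan), (Sam, 18, 2022, Omega, Ada), (Sam, 18, 2022, Omega, Bo), (Vic, 37, 2022, Nova, Ada), (Vic, 37, 2022, Nova, Yan), (Vic, 37, 2022, Omega, Ada), (Vic, 37, 2022, Omega, Bo)}
Filtering on mname = Sam leaves {(Sam, 18, 2022, Nova, Ada), (Sam, 18, 2022, Nova, Yan), (Sam, 18, 2022, Omega, Ada), (Sam, 18, 2022, Omega, Bo)}.
Projecting to aname, year (1 duplicate(s) eliminated): {(Ada, 2022), (Bo, 2022), (Yan, 2022)}

{(Ada, 2022), (Bo, 2022), (Yan, 2022)}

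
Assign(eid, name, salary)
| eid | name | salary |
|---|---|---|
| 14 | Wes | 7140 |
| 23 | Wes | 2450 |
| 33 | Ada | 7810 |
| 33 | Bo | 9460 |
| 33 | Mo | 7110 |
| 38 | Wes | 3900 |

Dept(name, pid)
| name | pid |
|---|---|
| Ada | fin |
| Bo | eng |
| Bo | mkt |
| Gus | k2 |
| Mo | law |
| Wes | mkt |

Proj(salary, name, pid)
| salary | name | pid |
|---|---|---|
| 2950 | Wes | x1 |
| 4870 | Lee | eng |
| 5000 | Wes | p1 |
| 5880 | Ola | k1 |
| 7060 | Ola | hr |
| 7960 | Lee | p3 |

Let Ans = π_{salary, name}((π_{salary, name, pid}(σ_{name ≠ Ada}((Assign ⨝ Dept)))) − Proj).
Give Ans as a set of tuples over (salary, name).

Natural join on name: {(14, Wes, 7140, mkt), (23, Wes, 2450, mkt), (33, Ada, 7810, fin), (33, Bo, 9460, eng), (33, Bo, 9460, mkt), (33, Mo, 7110, law), (38, Wes, 3900, mkt)}
Apply σ_{name ≠ Ada}; surviving tuples: {(14, Wes, 7140, mkt), (23, Wes, 2450, mkt), (33, Bo, 9460, eng), (33, Bo, 9460, mkt), (33, Mo, 7110, law), (38, Wes, 3900, mkt)}
π[salary, name, pid]: project onto (salary, name, pid) → {(2450, Wes, mkt), (3900, Wes, mkt), (7110, Mo, law), (7140, Wes, mkt), (9460, Bo, eng), (9460, Bo, mkt)}
Difference: {(2450, Wes, mkt), (3900, Wes, mkt), (7110, Mo, law), (7140, Wes, mkt), (9460, Bo, eng), (9460, Bo, mkt)} with {(2950, Wes, x1), (4870, Lee, eng), (5000, Wes, p1), (5880, Ola, k1), (7060, Ola, hr), (7960, Lee, p3)} → {(2450, Wes, mkt), (3900, Wes, mkt), (7110, Mo, law), (7140, Wes, mkt), (9460, Bo, eng), (9460, Bo, mkt)}
π[salary, name]: project onto (salary, name) (1 duplicate(s) eliminated) → {(2450, Wes), (3900, Wes), (7110, Mo), (7140, Wes), (9460, Bo)}

{(2450, Wes), (3900, Wes), (7110, Mo), (7140, Wes), (9460, Bo)}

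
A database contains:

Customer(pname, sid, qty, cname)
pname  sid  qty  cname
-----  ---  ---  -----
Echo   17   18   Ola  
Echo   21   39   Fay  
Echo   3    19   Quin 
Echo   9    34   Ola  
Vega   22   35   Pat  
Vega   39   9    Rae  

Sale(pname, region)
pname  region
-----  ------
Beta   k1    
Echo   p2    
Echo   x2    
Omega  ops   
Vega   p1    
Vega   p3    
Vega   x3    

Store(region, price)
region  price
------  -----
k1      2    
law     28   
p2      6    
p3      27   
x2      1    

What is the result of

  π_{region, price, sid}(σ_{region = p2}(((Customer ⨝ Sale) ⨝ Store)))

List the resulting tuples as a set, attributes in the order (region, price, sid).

Natural join on pname: {(Echo, 17, 18, Ola, p2), (Echo, 17, 18, Ola, x2), (Echo, 21, 39, Fay, p2), (Echo, 21, 39, Fay, x2), (Echo, 3, 19, Quin, p2), (Echo, 3, 19, Quin, x2), (Echo, 9, 34, Ola, p2), (Echo, 9, 34, Ola, x2), (Vega, 22, 35, Pat, p1), (Vega, 22, 35, Pat, p3), (Vega, 22, 35, Pat, x3), (Vega, 39, 9, Rae, p1), (Vega, 39, 9, Rae, p3), (Vega, 39, 9, Rae, x3)}
Natural join on region: {(Echo, 17, 18, Ola, p2, 6), (Echo, 17, 18, Ola, x2, 1), (Echo, 21, 39, Fay, p2, 6), (Echo, 21, 39, Fay, x2, 1), (Echo, 3, 19, Quin, p2, 6), (Echo, 3, 19, Quin, x2, 1), (Echo, 9, 34, Ola, p2, 6), (Echo, 9, 34, Ola, x2, 1), (Vega, 22, 35, Pat, p3, 27), (Vega, 39, 9, Rae, p3, 27)}
Selection region = p2: {(Echo, 17, 18, Ola, p2, 6), (Echo, 21, 39, Fay, p2, 6), (Echo, 3, 19, Quin, p2, 6), (Echo, 9, 34, Ola, p2, 6)}
Projecting to region, price, sid: {(p2, 6, 17), (p2, 6, 21), (p2, 6, 3), (p2, 6, 9)}

{(p2, 6, 17), (p2, 6, 21), (p2, 6, 3), (p2, 6, 9)}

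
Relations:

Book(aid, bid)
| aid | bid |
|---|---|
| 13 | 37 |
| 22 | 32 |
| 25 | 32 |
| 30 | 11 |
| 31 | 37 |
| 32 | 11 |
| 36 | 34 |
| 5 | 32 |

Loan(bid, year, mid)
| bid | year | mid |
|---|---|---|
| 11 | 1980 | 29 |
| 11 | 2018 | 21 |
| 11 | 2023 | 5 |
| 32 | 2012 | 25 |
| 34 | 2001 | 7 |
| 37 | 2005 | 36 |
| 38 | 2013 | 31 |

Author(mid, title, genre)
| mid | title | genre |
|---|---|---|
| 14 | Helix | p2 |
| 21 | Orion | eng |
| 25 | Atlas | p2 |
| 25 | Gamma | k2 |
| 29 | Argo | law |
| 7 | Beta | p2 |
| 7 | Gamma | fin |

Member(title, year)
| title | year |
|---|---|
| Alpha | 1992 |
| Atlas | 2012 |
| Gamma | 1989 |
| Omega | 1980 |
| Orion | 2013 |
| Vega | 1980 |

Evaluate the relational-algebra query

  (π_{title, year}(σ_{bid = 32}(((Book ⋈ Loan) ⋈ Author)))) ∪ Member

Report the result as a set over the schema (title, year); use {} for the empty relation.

{(Alpha, 1992), (Atlas, 2012), (Gamma, 1989), (Gamma, 2012), (Omega, 1980), (Orion, 2013), (Vega, 1980)}

Natural join on bid: {(13, 37, 2005, 36), (22, 32, 2012, 25), (25, 32, 2012, 25), (30, 11, 1980, 29), (30, 11, 2018, 21), (30, 11, 2023, 5), (31, 37, 2005, 36), (32, 11, 1980, 29), (32, 11, 2018, 21), (32, 11, 2023, 5), (36, 34, 2001, 7), (5, 32, 2012, 25)}
Natural join on mid: {(22, 32, 2012, 25, Atlas, p2), (22, 32, 2012, 25, Gamma, k2), (25, 32, 2012, 25, Atlas, p2), (25, 32, 2012, 25, Gamma, k2), (30, 11, 1980, 29, Argo, law), (30, 11, 2018, 21, Orion, eng), (32, 11, 1980, 29, Argo, law), (32, 11, 2018, 21, Orion, eng), (36, 34, 2001, 7, Beta, p2), (36, 34, 2001, 7, Gamma, fin), (5, 32, 2012, 25, Atlas, p2), (5, 32, 2012, 25, Gamma, k2)}
Filtering on bid = 32 leaves {(22, 32, 2012, 25, Atlas, p2), (22, 32, 2012, 25, Gamma, k2), (25, 32, 2012, 25, Atlas, p2), (25, 32, 2012, 25, Gamma, k2), (5, 32, 2012, 25, Atlas, p2), (5, 32, 2012, 25, Gamma, k2)}.
Projecting to title, year (4 duplicate(s) eliminated): {(Atlas, 2012), (Gamma, 2012)}
Taking the union: {(Alpha, 1992), (Atlas, 2012), (Gamma, 1989), (Gamma, 2012), (Omega, 1980), (Orion, 2013), (Vega, 1980)}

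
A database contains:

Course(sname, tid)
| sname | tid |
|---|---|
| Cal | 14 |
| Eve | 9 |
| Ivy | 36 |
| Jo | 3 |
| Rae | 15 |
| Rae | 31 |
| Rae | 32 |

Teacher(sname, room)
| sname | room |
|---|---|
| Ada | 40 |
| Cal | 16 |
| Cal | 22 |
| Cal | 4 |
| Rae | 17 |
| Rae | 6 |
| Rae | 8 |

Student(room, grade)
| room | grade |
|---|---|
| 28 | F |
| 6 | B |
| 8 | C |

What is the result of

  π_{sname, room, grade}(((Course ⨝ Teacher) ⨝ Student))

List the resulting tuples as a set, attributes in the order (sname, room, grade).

Course ⋈ Teacher (natural join on sname): {(Cal, 14, 16), (Cal, 14, 22), (Cal, 14, 4), (Rae, 15, 17), (Rae, 15, 6), (Rae, 15, 8), (Rae, 31, 17), (Rae, 31, 6), (Rae, 31, 8), (Rae, 32, 17), (Rae, 32, 6), (Rae, 32, 8)}
(Course ⨝ Teacher) ⋈ Student (natural join on room): {(Rae, 15, 6, B), (Rae, 15, 8, C), (Rae, 31, 6, B), (Rae, 31, 8, C), (Rae, 32, 6, B), (Rae, 32, 8, C)}
Keep only column(s) sname, room, grade (4 duplicate(s) eliminated): {(Rae, 6, B), (Rae, 8, C)}

{(Rae, 6, B), (Rae, 8, C)}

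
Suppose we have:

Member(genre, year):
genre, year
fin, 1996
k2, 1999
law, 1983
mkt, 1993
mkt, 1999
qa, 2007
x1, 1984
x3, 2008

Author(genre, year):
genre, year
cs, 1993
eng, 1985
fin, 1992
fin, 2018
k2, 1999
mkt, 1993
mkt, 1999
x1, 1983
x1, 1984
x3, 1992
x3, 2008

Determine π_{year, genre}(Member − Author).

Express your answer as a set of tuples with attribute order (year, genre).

{(1983, law), (1996, fin), (2007, qa)}

Set difference of the two operands is {(fin, 1996), (law, 1983), (qa, 2007)}.
Projecting to year, genre: {(1983, law), (1996, fin), (2007, qa)}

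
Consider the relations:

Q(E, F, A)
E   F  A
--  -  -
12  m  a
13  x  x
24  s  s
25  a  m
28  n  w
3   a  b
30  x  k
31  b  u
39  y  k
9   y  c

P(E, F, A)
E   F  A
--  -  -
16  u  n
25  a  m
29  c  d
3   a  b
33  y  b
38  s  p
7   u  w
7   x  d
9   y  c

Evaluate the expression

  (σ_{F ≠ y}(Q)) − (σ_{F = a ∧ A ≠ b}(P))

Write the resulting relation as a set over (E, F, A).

{(12, m, a), (13, x, x), (24, s, s), (28, n, w), (3, a, b), (30, x, k), (31, b, u)}

Filtering on F ≠ y leaves {(12, m, a), (13, x, x), (24, s, s), (25, a, m), (28, n, w), (3, a, b), (30, x, k), (31, b, u)}.
Filtering on F = a ∧ A ≠ b leaves {(25, a, m)}.
Set difference of the two operands is {(12, m, a), (13, x, x), (24, s, s), (28, n, w), (3, a, b), (30, x, k), (31, b, u)}.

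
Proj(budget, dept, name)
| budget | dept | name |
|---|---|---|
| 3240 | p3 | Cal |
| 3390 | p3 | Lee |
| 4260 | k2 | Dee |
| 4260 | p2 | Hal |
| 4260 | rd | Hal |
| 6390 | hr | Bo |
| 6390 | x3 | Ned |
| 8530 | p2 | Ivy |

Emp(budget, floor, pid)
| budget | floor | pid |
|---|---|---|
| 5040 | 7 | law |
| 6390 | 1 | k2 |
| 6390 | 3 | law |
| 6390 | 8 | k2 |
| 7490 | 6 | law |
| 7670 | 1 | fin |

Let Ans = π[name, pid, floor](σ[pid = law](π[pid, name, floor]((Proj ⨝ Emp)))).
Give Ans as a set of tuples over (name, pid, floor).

{(Bo, law, 3), (Ned, law, 3)}

Natural join on budget: {(6390, hr, Bo, 1, k2), (6390, hr, Bo, 3, law), (6390, hr, Bo, 8, k2), (6390, x3, Ned, 1, k2), (6390, x3, Ned, 3, law), (6390, x3, Ned, 8, k2)}
Projecting to pid, name, floor: {(k2, Bo, 1), (k2, Bo, 8), (k2, Ned, 1), (k2, Ned, 8), (law, Bo, 3), (law, Ned, 3)}
Filtering on pid = law leaves {(law, Bo, 3), (law, Ned, 3)}.
Projecting to name, pid, floor: {(Bo, law, 3), (Ned, law, 3)}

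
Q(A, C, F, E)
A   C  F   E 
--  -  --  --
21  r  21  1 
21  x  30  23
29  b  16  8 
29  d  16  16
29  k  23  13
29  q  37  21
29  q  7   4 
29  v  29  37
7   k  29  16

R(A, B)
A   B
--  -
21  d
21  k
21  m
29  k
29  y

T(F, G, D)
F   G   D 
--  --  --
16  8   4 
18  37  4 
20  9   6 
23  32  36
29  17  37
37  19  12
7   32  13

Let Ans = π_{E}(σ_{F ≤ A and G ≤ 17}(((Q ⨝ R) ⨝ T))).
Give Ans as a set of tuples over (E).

Q ⋈ R (natural join on A): {(21, r, 21, 1, d), (21, r, 21, 1, k), (21, r, 21, 1, m), (21, x, 30, 23, d), (21, x, 30, 23, k), (21, x, 30, 23, m), (29, b, 16, 8, k), (29, b, 16, 8, y), (29, d, 16, 16, k), (29, d, 16, 16, y), (29, k, 23, 13, k), (29, k, 23, 13, y), (29, q, 37, 21, k), (29, q, 37, 21, y), (29, q, 7, 4, k), (29, q, 7, 4, y), (29, v, 29, 37, k), (29, v, 29, 37, y)}
(Q ⨝ R) ⋈ T (natural join on F): {(29, b, 16, 8, k, 8, 4), (29, b, 16, 8, y, 8, 4), (29, d, 16, 16, k, 8, 4), (29, d, 16, 16, y, 8, 4), (29, k, 23, 13, k, 32, 36), (29, k, 23, 13, y, 32, 36), (29, q, 37, 21, k, 19, 12), (29, q, 37, 21, y, 19, 12), (29, q, 7, 4, k, 32, 13), (29, q, 7, 4, y, 32, 13), (29, v, 29, 37, k, 17, 37), (29, v, 29, 37, y, 17, 37)}
Apply σ_{F ≤ A and G ≤ 17}; surviving tuples: {(29, b, 16, 8, k, 8, 4), (29, b, 16, 8, y, 8, 4), (29, d, 16, 16, k, 8, 4), (29, d, 16, 16, y, 8, 4), (29, v, 29, 37, k, 17, 37), (29, v, 29, 37, y, 17, 37)}
π[E]: project onto (E) (3 duplicate(s) eliminated) → {16, 37, 8}

{16, 37, 8}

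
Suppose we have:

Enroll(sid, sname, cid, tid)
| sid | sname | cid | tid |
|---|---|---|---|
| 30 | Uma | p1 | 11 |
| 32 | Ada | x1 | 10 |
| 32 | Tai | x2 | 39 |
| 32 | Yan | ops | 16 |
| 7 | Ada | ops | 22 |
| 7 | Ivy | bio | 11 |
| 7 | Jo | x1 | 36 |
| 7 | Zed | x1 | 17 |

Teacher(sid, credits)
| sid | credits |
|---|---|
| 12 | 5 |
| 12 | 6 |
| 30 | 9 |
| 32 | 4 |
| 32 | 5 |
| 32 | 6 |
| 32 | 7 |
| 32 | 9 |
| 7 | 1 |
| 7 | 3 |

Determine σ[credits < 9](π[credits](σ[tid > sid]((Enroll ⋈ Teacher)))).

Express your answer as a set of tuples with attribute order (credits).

{1, 3, 4, 5, 6, 7}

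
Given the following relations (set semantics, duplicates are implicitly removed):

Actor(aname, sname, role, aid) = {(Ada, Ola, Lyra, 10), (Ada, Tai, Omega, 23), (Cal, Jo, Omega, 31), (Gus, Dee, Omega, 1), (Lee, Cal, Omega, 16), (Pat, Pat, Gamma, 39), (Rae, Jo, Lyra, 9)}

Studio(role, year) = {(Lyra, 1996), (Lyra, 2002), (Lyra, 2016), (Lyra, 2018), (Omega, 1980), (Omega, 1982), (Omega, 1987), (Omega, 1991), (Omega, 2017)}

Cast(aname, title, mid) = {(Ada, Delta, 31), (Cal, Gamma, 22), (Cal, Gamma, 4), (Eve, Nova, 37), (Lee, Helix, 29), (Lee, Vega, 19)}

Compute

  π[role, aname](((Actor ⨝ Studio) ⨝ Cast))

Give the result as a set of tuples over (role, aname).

{(Lyra, Ada), (Omega, Ada), (Omega, Cal), (Omega, Lee)}

Actor ⋈ Studio (natural join on role): {(Ada, Ola, Lyra, 10, 1996), (Ada, Ola, Lyra, 10, 2002), (Ada, Ola, Lyra, 10, 2016), (Ada, Ola, Lyra, 10, 2018), (Ada, Tai, Omega, 23, 1980), (Ada, Tai, Omega, 23, 1982), (Ada, Tai, Omega, 23, 1987), (Ada, Tai, Omega, 23, 1991), (Ada, Tai, Omega, 23, 2017), (Cal, Jo, Omega, 31, 1980), (Cal, Jo, Omega, 31, 1982), (Cal, Jo, Omega, 31, 1987), (Cal, Jo, Omega, 31, 1991), (Cal, Jo, Omega, 31, 2017), (Gus, Dee, Omega, 1, 1980), (Gus, Dee, Omega, 1, 1982), (Gus, Dee, Omega, 1, 1987), (Gus, Dee, Omega, 1, 1991), (Gus, Dee, Omega, 1, 2017), (Lee, Cal, Omega, 16, 1980), (Lee, Cal, Omega, 16, 1982), (Lee, Cal, Omega, 16, 1987), (Lee, Cal, Omega, 16, 1991), (Lee, Cal, Omega, 16, 2017), (Rae, Jo, Lyra, 9, 1996), (Rae, Jo, Lyra, 9, 2002), (Rae, Jo, Lyra, 9, 2016), (Rae, Jo, Lyra, 9, 2018)}
(Actor ⨝ Studio) ⋈ Cast (natural join on aname): {(Ada, Ola, Lyra, 10, 1996, Delta, 31), (Ada, Ola, Lyra, 10, 2002, Delta, 31), (Ada, Ola, Lyra, 10, 2016, Delta, 31), (Ada, Ola, Lyra, 10, 2018, Delta, 31), (Ada, Tai, Omega, 23, 1980, Delta, 31), (Ada, Tai, Omega, 23, 1982, Delta, 31), (Ada, Tai, Omega, 23, 1987, Delta, 31), (Ada, Tai, Omega, 23, 1991, Delta, 31), (Ada, Tai, Omega, 23, 2017, Delta, 31), (Cal, Jo, Omega, 31, 1980, Gamma, 22), (Cal, Jo, Omega, 31, 1980, Gamma, 4), (Cal, Jo, Omega, 31, 1982, Gamma, 22), (Cal, Jo, Omega, 31, 1982, Gamma, 4), (Cal, Jo, Omega, 31, 1987, Gamma, 22), (Cal, Jo, Omega, 31, 1987, Gamma, 4), (Cal, Jo, Omega, 31, 1991, Gamma, 22), (Cal, Jo, Omega, 31, 1991, Gamma, 4), (Cal, Jo, Omega, 31, 2017, Gamma, 22), (Cal, Jo, Omega, 31, 2017, Gamma, 4), (Lee, Cal, Omega, 16, 1980, Helix, 29), (Lee, Cal, Omega, 16, 1980, Vega, 19), (Lee, Cal, Omega, 16, 1982, Helix, 29), (Lee, Cal, Omega, 16, 1982, Vega, 19), (Lee, Cal, Omega, 16, 1987, Helix, 29), (Lee, Cal, Omega, 16, 1987, Vega, 19), (Lee, Cal, Omega, 16, 1991, Helix, 29), (Lee, Cal, Omega, 16, 1991, Vega, 19), (Lee, Cal, Omega, 16, 2017, Helix, 29), (Lee, Cal, Omega, 16, 2017, Vega, 19)}
π[role, aname]: project onto (role, aname) (25 duplicate(s) eliminated) → {(Lyra, Ada), (Omega, Ada), (Omega, Cal), (Omega, Lee)}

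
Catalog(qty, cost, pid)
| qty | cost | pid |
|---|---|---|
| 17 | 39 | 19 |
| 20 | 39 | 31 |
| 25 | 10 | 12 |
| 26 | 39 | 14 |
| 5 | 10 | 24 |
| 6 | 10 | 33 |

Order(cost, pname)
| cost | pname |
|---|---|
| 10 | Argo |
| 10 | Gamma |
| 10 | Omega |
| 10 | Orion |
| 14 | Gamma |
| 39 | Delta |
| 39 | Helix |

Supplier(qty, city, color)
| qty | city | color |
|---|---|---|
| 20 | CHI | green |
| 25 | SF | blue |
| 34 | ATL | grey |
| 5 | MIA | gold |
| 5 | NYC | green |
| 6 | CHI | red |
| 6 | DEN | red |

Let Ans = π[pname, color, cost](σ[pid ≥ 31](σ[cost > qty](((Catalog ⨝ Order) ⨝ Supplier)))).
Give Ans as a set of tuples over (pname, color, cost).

Catalog ⋈ Order (natural join on cost): {(17, 39, 19, Delta), (17, 39, 19, Helix), (20, 39, 31, Delta), (20, 39, 31, Helix), (25, 10, 12, Argo), (25, 10, 12, Gamma), (25, 10, 12, Omega), (25, 10, 12, Orion), (26, 39, 14, Delta), (26, 39, 14, Helix), (5, 10, 24, Argo), (5, 10, 24, Gamma), (5, 10, 24, Omega), (5, 10, 24, Orion), (6, 10, 33, Argo), (6, 10, 33, Gamma), (6, 10, 33, Omega), (6, 10, 33, Orion)}
(Catalog ⨝ Order) ⋈ Supplier (natural join on qty): {(20, 39, 31, Delta, CHI, green), (20, 39, 31, Helix, CHI, green), (25, 10, 12, Argo, SF, blue), (25, 10, 12, Gamma, SF, blue), (25, 10, 12, Omega, SF, blue), (25, 10, 12, Orion, SF, blue), (5, 10, 24, Argo, MIA, gold), (5, 10, 24, Argo, NYC, green), (5, 10, 24, Gamma, MIA, gold), (5, 10, 24, Gamma, NYC, green), (5, 10, 24, Omega, MIA, gold), (5, 10, 24, Omega, NYC, green), (5, 10, 24, Orion, MIA, gold), (5, 10, 24, Orion, NYC, green), (6, 10, 33, Argo, CHI, red), (6, 10, 33, Argo, DEN, red), (6, 10, 33, Gamma, CHI, red), (6, 10, 33, Gamma, DEN, red), (6, 10, 33, Omega, CHI, red), (6, 10, 33, Omega, DEN, red), (6, 10, 33, Orion, CHI, red), (6, 10, 33, Orion, DEN, red)}
Selection cost > qty: {(20, 39, 31, Delta, CHI, green), (20, 39, 31, Helix, CHI, green), (5, 10, 24, Argo, MIA, gold), (5, 10, 24, Argo, NYC, green), (5, 10, 24, Gamma, MIA, gold), (5, 10, 24, Gamma, NYC, green), (5, 10, 24, Omega, MIA, gold), (5, 10, 24, Omega, NYC, green), (5, 10, 24, Orion, MIA, gold), (5, 10, 24, Orion, NYC, green), (6, 10, 33, Argo, CHI, red), (6, 10, 33, Argo, DEN, red), (6, 10, 33, Gamma, CHI, red), (6, 10, 33, Gamma, DEN, red), (6, 10, 33, Omega, CHI, red), (6, 10, 33, Omega, DEN, red), (6, 10, 33, Orion, CHI, red), (6, 10, 33, Orion, DEN, red)}
Selection pid ≥ 31: {(20, 39, 31, Delta, CHI, green), (20, 39, 31, Helix, CHI, green), (6, 10, 33, Argo, CHI, red), (6, 10, 33, Argo, DEN, red), (6, 10, 33, Gamma, CHI, red), (6, 10, 33, Gamma, DEN, red), (6, 10, 33, Omega, CHI, red), (6, 10, 33, Omega, DEN, red), (6, 10, 33, Orion, CHI, red), (6, 10, 33, Orion, DEN, red)}
Projecting to pname, color, cost (4 duplicate(s) eliminated): {(Argo, red, 10), (Delta, green, 39), (Gamma, red, 10), (Helix, green, 39), (Omega, red, 10), (Orion, red, 10)}

{(Argo, red, 10), (Delta, green, 39), (Gamma, red, 10), (Helix, green, 39), (Omega, red, 10), (Orion, red, 10)}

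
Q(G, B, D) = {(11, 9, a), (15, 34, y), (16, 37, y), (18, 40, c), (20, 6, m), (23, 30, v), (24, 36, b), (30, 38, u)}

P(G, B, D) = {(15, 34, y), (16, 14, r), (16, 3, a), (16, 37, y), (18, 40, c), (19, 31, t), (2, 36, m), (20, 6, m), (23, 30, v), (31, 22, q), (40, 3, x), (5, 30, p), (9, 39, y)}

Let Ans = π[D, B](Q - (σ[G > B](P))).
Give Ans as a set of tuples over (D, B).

{(a, 9), (b, 36), (c, 40), (u, 38), (v, 30), (y, 34), (y, 37)}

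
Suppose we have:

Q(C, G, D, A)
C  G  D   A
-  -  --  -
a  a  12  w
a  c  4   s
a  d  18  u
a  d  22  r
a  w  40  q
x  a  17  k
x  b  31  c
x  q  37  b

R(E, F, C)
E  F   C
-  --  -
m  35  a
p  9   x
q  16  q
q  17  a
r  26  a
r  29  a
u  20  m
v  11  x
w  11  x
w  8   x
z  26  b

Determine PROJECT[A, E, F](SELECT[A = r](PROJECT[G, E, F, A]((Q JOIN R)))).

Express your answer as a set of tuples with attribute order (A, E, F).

{(r, m, 35), (r, q, 17), (r, r, 26), (r, r, 29)}

Q ⋈ R (natural join on C): {(a, a, 12, w, m, 35), (a, a, 12, w, q, 17), (a, a, 12, w, r, 26), (a, a, 12, w, r, 29), (a, c, 4, s, m, 35), (a, c, 4, s, q, 17), (a, c, 4, s, r, 26), (a, c, 4, s, r, 29), (a, d, 18, u, m, 35), (a, d, 18, u, q, 17), (a, d, 18, u, r, 26), (a, d, 18, u, r, 29), (a, d, 22, r, m, 35), (a, d, 22, r, q, 17), (a, d, 22, r, r, 26), (a, d, 22, r, r, 29), (a, w, 40, q, m, 35), (a, w, 40, q, q, 17), (a, w, 40, q, r, 26), (a, w, 40, q, r, 29), (x, a, 17, k, p, 9), (x, a, 17, k, v, 11), (x, a, 17, k, w, 11), (x, a, 17, k, w, 8), (x, b, 31, c, p, 9), (x, b, 31, c, v, 11), (x, b, 31, c, w, 11), (x, b, 31, c, w, 8), (x, q, 37, b, p, 9), (x, q, 37, b, v, 11), (x, q, 37, b, w, 11), (x, q, 37, b, w, 8)}
π[G, E, F, A]: project onto (G, E, F, A) → {(a, m, 35, w), (a, p, 9, k), (a, q, 17, w), (a, r, 26, w), (a, r, 29, w), (a, v, 11, k), (a, w, 11, k), (a, w, 8, k), (b, p, 9, c), (b, v, 11, c), (b, w, 11, c), (b, w, 8, c), (c, m, 35, s), (c, q, 17, s), (c, r, 26, s), (c, r, 29, s), (d, m, 35, r), (d, m, 35, u), (d, q, 17, r), (d, q, 17, u), (d, r, 26, r), (d, r, 26, u), (d, r, 29, r), (d, r, 29, u), (q, p, 9, b), (q, v, 11, b), (q, w, 11, b), (q, w, 8, b), (w, m, 35, q), (w, q, 17, q), (w, r, 26, q), (w, r, 29, q)}
Apply σ_{A = r}; surviving tuples: {(d, m, 35, r), (d, q, 17, r), (d, r, 26, r), (d, r, 29, r)}
π[A, E, F]: project onto (A, E, F) → {(r, m, 35), (r, q, 17), (r, r, 26), (r, r, 29)}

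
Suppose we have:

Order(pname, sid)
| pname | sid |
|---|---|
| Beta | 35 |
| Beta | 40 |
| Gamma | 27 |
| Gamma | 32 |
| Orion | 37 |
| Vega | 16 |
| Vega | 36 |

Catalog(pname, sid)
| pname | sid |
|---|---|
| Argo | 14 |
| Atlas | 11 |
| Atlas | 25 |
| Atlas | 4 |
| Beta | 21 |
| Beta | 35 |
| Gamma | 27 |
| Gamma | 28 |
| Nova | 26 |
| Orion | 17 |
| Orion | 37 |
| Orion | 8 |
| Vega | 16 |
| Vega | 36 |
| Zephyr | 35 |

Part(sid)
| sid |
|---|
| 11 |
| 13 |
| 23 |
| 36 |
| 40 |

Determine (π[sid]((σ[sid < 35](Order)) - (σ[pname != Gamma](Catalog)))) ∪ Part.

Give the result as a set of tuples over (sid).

Filtering on sid < 35 leaves {(Gamma, 27), (Gamma, 32), (Vega, 16)}.
Filtering on pname != Gamma leaves {(Argo, 14), (Atlas, 11), (Atlas, 25), (Atlas, 4), (Beta, 21), (Beta, 35), (Nova, 26), (Orion, 17), (Orion, 37), (Orion, 8), (Vega, 16), (Vega, 36), (Zephyr, 35)}.
Set difference of the two operands is {(Gamma, 27), (Gamma, 32)}.
Keep only column(s) sid: {27, 32}
Set union of the two operands is {11, 13, 23, 27, 32, 36, 40}.

{11, 13, 23, 27, 32, 36, 40}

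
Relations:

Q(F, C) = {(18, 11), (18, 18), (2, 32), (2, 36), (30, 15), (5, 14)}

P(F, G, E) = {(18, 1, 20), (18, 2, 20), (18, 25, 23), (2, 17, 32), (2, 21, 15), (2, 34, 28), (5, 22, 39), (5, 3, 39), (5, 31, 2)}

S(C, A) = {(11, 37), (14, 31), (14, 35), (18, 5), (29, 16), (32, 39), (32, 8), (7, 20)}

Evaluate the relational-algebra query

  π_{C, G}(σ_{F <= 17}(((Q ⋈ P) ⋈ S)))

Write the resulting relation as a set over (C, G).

{(14, 22), (14, 3), (14, 31), (32, 17), (32, 21), (32, 34)}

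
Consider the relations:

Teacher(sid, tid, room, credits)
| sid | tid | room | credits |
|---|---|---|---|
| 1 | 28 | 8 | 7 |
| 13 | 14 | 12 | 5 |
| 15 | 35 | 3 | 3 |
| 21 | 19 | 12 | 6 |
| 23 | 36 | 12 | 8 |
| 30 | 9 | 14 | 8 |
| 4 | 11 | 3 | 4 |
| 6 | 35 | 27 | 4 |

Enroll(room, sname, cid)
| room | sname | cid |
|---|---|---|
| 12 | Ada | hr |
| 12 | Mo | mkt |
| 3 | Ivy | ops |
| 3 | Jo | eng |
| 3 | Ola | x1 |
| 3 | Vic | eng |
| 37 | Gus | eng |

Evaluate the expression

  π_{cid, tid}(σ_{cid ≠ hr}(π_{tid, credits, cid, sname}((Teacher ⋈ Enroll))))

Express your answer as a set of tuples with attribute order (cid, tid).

{(eng, 11), (eng, 35), (mkt, 14), (mkt, 19), (mkt, 36), (ops, 11), (ops, 35), (x1, 11), (x1, 35)}

Joining Teacher and Enroll on room yields {(13, 14, 12, 5, Ada, hr), (13, 14, 12, 5, Mo, mkt), (15, 35, 3, 3, Ivy, ops), (15, 35, 3, 3, Jo, eng), (15, 35, 3, 3, Ola, x1), (15, 35, 3, 3, Vic, eng), (21, 19, 12, 6, Ada, hr), (21, 19, 12, 6, Mo, mkt), (23, 36, 12, 8, Ada, hr), (23, 36, 12, 8, Mo, mkt), (4, 11, 3, 4, Ivy, ops), (4, 11, 3, 4, Jo, eng), (4, 11, 3, 4, Ola, x1), (4, 11, 3, 4, Vic, eng)}.
π[tid, credits, cid, sname]: project onto (tid, credits, cid, sname) → {(11, 4, eng, Jo), (11, 4, eng, Vic), (11, 4, ops, Ivy), (11, 4, x1, Ola), (14, 5, hr, Ada), (14, 5, mkt, Mo), (19, 6, hr, Ada), (19, 6, mkt, Mo), (35, 3, eng, Jo), (35, 3, eng, Vic), (35, 3, ops, Ivy), (35, 3, x1, Ola), (36, 8, hr, Ada), (36, 8, mkt, Mo)}
Filtering on cid ≠ hr leaves {(11, 4, eng, Jo), (11, 4, eng, Vic), (11, 4, ops, Ivy), (11, 4, x1, Ola), (14, 5, mkt, Mo), (19, 6, mkt, Mo), (35, 3, eng, Jo), (35, 3, eng, Vic), (35, 3, ops, Ivy), (35, 3, x1, Ola), (36, 8, mkt, Mo)}.
π[cid, tid]: project onto (cid, tid) (2 duplicate(s) eliminated) → {(eng, 11), (eng, 35), (mkt, 14), (mkt, 19), (mkt, 36), (ops, 11), (ops, 35), (x1, 11), (x1, 35)}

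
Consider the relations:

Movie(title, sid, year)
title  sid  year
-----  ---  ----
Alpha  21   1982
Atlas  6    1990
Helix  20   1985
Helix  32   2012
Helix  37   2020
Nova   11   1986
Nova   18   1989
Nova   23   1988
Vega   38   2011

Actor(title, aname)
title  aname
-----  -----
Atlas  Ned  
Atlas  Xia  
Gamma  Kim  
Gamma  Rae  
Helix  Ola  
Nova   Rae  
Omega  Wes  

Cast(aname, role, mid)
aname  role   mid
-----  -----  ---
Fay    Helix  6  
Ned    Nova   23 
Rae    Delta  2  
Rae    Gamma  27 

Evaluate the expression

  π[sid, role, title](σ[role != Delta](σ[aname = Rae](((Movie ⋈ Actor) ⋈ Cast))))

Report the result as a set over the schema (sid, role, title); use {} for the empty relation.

Joining Movie and Actor on title yields {(Atlas, 6, 1990, Ned), (Atlas, 6, 1990, Xia), (Helix, 20, 1985, Ola), (Helix, 32, 2012, Ola), (Helix, 37, 2020, Ola), (Nova, 11, 1986, Rae), (Nova, 18, 1989, Rae), (Nova, 23, 1988, Rae)}.
Joining (Movie ⋈ Actor) and Cast on aname yields {(Atlas, 6, 1990, Ned, Nova, 23), (Nova, 11, 1986, Rae, Delta, 2), (Nova, 11, 1986, Rae, Gamma, 27), (Nova, 18, 1989, Rae, Delta, 2), (Nova, 18, 1989, Rae, Gamma, 27), (Nova, 23, 1988, Rae, Delta, 2), (Nova, 23, 1988, Rae, Gamma, 27)}.
Apply σ_{aname = Rae}; surviving tuples: {(Nova, 11, 1986, Rae, Delta, 2), (Nova, 11, 1986, Rae, Gamma, 27), (Nova, 18, 1989, Rae, Delta, 2), (Nova, 18, 1989, Rae, Gamma, 27), (Nova, 23, 1988, Rae, Delta, 2), (Nova, 23, 1988, Rae, Gamma, 27)}
Apply σ_{role != Delta}; surviving tuples: {(Nova, 11, 1986, Rae, Gamma, 27), (Nova, 18, 1989, Rae, Gamma, 27), (Nova, 23, 1988, Rae, Gamma, 27)}
π[sid, role, title]: project onto (sid, role, title) → {(11, Gamma, Nova), (18, Gamma, Nova), (23, Gamma, Nova)}

{(11, Gamma, Nova), (18, Gamma, Nova), (23, Gamma, Nova)}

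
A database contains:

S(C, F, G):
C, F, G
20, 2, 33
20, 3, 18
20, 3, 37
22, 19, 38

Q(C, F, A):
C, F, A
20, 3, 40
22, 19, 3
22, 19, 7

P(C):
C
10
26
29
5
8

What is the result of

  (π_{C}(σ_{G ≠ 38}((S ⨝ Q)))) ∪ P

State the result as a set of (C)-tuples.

{10, 20, 26, 29, 5, 8}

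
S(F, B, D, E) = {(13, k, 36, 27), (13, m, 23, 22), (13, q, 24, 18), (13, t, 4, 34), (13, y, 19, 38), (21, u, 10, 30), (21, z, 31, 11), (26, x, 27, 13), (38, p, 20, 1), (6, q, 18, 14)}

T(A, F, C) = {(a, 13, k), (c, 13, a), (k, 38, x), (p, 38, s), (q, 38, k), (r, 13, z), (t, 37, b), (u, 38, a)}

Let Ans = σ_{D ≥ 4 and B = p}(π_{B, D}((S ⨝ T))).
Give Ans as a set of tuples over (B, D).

{(p, 20)}

Joining S and T on F yields {(13, k, 36, 27, a, k), (13, k, 36, 27, c, a), (13, k, 36, 27, r, z), (13, m, 23, 22, a, k), (13, m, 23, 22, c, a), (13, m, 23, 22, r, z), (13, q, 24, 18, a, k), (13, q, 24, 18, c, a), (13, q, 24, 18, r, z), (13, t, 4, 34, a, k), (13, t, 4, 34, c, a), (13, t, 4, 34, r, z), (13, y, 19, 38, a, k), (13, y, 19, 38, c, a), (13, y, 19, 38, r, z), (38, p, 20, 1, k, x), (38, p, 20, 1, p, s), (38, p, 20, 1, q, k), (38, p, 20, 1, u, a)}.
π_{B, D} gives {(k, 36), (m, 23), (p, 20), (q, 24), (t, 4), (y, 19)} (13 duplicate(s) eliminated).
Apply σ_{D ≥ 4 and B = p}; surviving tuples: {(p, 20)}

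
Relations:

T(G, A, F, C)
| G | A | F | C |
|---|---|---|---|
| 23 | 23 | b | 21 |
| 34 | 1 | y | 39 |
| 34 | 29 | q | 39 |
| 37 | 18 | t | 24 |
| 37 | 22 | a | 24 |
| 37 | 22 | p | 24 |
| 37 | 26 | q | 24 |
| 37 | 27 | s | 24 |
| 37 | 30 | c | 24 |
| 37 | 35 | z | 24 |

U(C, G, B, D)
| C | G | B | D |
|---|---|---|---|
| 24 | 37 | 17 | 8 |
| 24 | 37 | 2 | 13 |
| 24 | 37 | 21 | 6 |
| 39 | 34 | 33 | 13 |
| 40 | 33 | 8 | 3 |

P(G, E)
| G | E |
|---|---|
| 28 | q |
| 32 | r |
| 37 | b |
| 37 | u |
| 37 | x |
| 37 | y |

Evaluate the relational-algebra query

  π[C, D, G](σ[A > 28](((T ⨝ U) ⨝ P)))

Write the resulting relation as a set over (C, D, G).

{(24, 13, 37), (24, 6, 37), (24, 8, 37)}

T ⋈ U (natural join on G, C): {(34, 1, y, 39, 33, 13), (34, 29, q, 39, 33, 13), (37, 18, t, 24, 17, 8), (37, 18, t, 24, 2, 13), (37, 18, t, 24, 21, 6), (37, 22, a, 24, 17, 8), (37, 22, a, 24, 2, 13), (37, 22, a, 24, 21, 6), (37, 22, p, 24, 17, 8), (37, 22, p, 24, 2, 13), (37, 22, p, 24, 21, 6), (37, 26, q, 24, 17, 8), (37, 26, q, 24, 2, 13), (37, 26, q, 24, 21, 6), (37, 27, s, 24, 17, 8), (37, 27, s, 24, 2, 13), (37, 27, s, 24, 21, 6), (37, 30, c, 24, 17, 8), (37, 30, c, 24, 2, 13), (37, 30, c, 24, 21, 6), (37, 35, z, 24, 17, 8), (37, 35, z, 24, 2, 13), (37, 35, z, 24, 21, 6)}
(T ⨝ U) ⋈ P (natural join on G): {(37, 18, t, 24, 17, 8, b), (37, 18, t, 24, 17, 8, u), (37, 18, t, 24, 17, 8, x), (37, 18, t, 24, 17, 8, y), (37, 18, t, 24, 2, 13, b), (37, 18, t, 24, 2, 13, u), (37, 18, t, 24, 2, 13, x), (37, 18, t, 24, 2, 13, y), (37, 18, t, 24, 21, 6, b), (37, 18, t, 24, 21, 6, u), (37, 18, t, 24, 21, 6, x), (37, 18, t, 24, 21, 6, y), (37, 22, a, 24, 17, 8, b), (37, 22, a, 24, 17, 8, u), (37, 22, a, 24, 17, 8, x), (37, 22, a, 24, 17, 8, y), (37, 22, a, 24, 2, 13, b), (37, 22, a, 24, 2, 13, u), (37, 22, a, 24, 2, 13, x), (37, 22, a, 24, 2, 13, y), (37, 22, a, 24, 21, 6, b), (37, 22, a, 24, 21, 6, u), (37, 22, a, 24, 21, 6, x), (37, 22, a, 24, 21, 6, y), (37, 22, p, 24, 17, 8, b), (37, 22, p, 24, 17, 8, u), (37, 22, p, 24, 17, 8, x), (37, 22, p, 24, 17, 8, y), (37, 22, p, 24, 2, 13, b), (37, 22, p, 24, 2, 13, u), (37, 22, p, 24, 2, 13, x), (37, 22, p, 24, 2, 13, y), (37, 22, p, 24, 21, 6, b), (37, 22, p, 24, 21, 6, u), (37, 22, p, 24, 21, 6, x), (37, 22, p, 24, 21, 6, y), (37, 26, q, 24, 17, 8, b), (37, 26, q, 24, 17, 8, u), (37, 26, q, 24, 17, 8, x), (37, 26, q, 24, 17, 8, y), (37, 26, q, 24, 2, 13, b), (37, 26, q, 24, 2, 13, u), (37, 26, q, 24, 2, 13, x), (37, 26, q, 24, 2, 13, y), (37, 26, q, 24, 21, 6, b), (37, 26, q, 24, 21, 6, u), (37, 26, q, 24, 21, 6, x), (37, 26, q, 24, 21, 6, y), (37, 27, s, 24, 17, 8, b), (37, 27, s, 24, 17, 8, u), (37, 27, s, 24, 17, 8, x), (37, 27, s, 24, 17, 8, y), (37, 27, s, 24, 2, 13, b), (37, 27, s, 24, 2, 13, u), (37, 27, s, 24, 2, 13, x), (37, 27, s, 24, 2, 13, y), (37, 27, s, 24, 21, 6, b), (37, 27, s, 24, 21, 6, u), (37, 27, s, 24, 21, 6, x), (37, 27, s, 24, 21, 6, y), (37, 30, c, 24, 17, 8, b), (37, 30, c, 24, 17, 8, u), (37, 30, c, 24, 17, 8, x), (37, 30, c, 24, 17, 8, y), (37, 30, c, 24, 2, 13, b), (37, 30, c, 24, 2, 13, u), (37, 30, c, 24, 2, 13, x), (37, 30, c, 24, 2, 13, y), (37, 30, c, 24, 21, 6, b), (37, 30, c, 24, 21, 6, u), (37, 30, c, 24, 21, 6, x), (37, 30, c, 24, 21, 6, y), (37, 35, z, 24, 17, 8, b), (37, 35, z, 24, 17, 8, u), (37, 35, z, 24, 17, 8, x), (37, 35, z, 24, 17, 8, y), (37, 35, z, 24, 2, 13, b), (37, 35, z, 24, 2, 13, u), (37, 35, z, 24, 2, 13, x), (37, 35, z, 24, 2, 13, y), (37, 35, z, 24, 21, 6, b), (37, 35, z, 24, 21, 6, u), (37, 35, z, 24, 21, 6, x), (37, 35, z, 24, 21, 6, y)}
Filtering on A > 28 leaves {(37, 30, c, 24, 17, 8, b), (37, 30, c, 24, 17, 8, u), (37, 30, c, 24, 17, 8, x), (37, 30, c, 24, 17, 8, y), (37, 30, c, 24, 2, 13, b), (37, 30, c, 24, 2, 13, u), (37, 30, c, 24, 2, 13, x), (37, 30, c, 24, 2, 13, y), (37, 30, c, 24, 21, 6, b), (37, 30, c, 24, 21, 6, u), (37, 30, c, 24, 21, 6, x), (37, 30, c, 24, 21, 6, y), (37, 35, z, 24, 17, 8, b), (37, 35, z, 24, 17, 8, u), (37, 35, z, 24, 17, 8, x), (37, 35, z, 24, 17, 8, y), (37, 35, z, 24, 2, 13, b), (37, 35, z, 24, 2, 13, u), (37, 35, z, 24, 2, 13, x), (37, 35, z, 24, 2, 13, y), (37, 35, z, 24, 21, 6, b), (37, 35, z, 24, 21, 6, u), (37, 35, z, 24, 21, 6, x), (37, 35, z, 24, 21, 6, y)}.
π[C, D, G]: project onto (C, D, G) (21 duplicate(s) eliminated) → {(24, 13, 37), (24, 6, 37), (24, 8, 37)}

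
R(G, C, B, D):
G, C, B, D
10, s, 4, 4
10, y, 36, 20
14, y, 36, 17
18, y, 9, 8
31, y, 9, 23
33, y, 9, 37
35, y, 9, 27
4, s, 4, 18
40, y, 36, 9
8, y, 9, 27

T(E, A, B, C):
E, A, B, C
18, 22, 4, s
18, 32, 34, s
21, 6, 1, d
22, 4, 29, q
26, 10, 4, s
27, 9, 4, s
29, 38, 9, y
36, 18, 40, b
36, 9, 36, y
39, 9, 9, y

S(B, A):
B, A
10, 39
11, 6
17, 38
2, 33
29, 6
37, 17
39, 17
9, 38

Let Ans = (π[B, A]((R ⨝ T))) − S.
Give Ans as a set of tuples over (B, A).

{(36, 9), (4, 10), (4, 22), (4, 9), (9, 9)}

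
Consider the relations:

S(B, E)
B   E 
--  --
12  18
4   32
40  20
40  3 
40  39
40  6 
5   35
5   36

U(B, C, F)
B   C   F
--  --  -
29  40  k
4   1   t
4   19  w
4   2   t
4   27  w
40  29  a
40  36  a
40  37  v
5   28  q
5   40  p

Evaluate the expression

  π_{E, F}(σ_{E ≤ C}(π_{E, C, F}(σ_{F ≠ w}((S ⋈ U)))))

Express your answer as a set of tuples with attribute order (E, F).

Natural join on B: {(4, 32, 1, t), (4, 32, 19, w), (4, 32, 2, t), (4, 32, 27, w), (40, 20, 29, a), (40, 20, 36, a), (40, 20, 37, v), (40, 3, 29, a), (40, 3, 36, a), (40, 3, 37, v), (40, 39, 29, a), (40, 39, 36, a), (40, 39, 37, v), (40, 6, 29, a), (40, 6, 36, a), (40, 6, 37, v), (5, 35, 28, q), (5, 35, 40, p), (5, 36, 28, q), (5, 36, 40, p)}
Selection F ≠ w: {(4, 32, 1, t), (4, 32, 2, t), (40, 20, 29, a), (40, 20, 36, a), (40, 20, 37, v), (40, 3, 29, a), (40, 3, 36, a), (40, 3, 37, v), (40, 39, 29, a), (40, 39, 36, a), (40, 39, 37, v), (40, 6, 29, a), (40, 6, 36, a), (40, 6, 37, v), (5, 35, 28, q), (5, 35, 40, p), (5, 36, 28, q), (5, 36, 40, p)}
π_{E, C, F} gives {(20, 29, a), (20, 36, a), (20, 37, v), (3, 29, a), (3, 36, a), (3, 37, v), (32, 1, t), (32, 2, t), (35, 28, q), (35, 40, p), (36, 28, q), (36, 40, p), (39, 29, a), (39, 36, a), (39, 37, v), (6, 29, a), (6, 36, a), (6, 37, v)}.
Selection E ≤ C: {(20, 29, a), (20, 36, a), (20, 37, v), (3, 29, a), (3, 36, a), (3, 37, v), (35, 40, p), (36, 40, p), (6, 29, a), (6, 36, a), (6, 37, v)}
π_{E, F} gives {(20, a), (20, v), (3, a), (3, v), (35, p), (36, p), (6, a), (6, v)} (3 duplicate(s) eliminated).

{(20, a), (20, v), (3, a), (3, v), (35, p), (36, p), (6, a), (6, v)}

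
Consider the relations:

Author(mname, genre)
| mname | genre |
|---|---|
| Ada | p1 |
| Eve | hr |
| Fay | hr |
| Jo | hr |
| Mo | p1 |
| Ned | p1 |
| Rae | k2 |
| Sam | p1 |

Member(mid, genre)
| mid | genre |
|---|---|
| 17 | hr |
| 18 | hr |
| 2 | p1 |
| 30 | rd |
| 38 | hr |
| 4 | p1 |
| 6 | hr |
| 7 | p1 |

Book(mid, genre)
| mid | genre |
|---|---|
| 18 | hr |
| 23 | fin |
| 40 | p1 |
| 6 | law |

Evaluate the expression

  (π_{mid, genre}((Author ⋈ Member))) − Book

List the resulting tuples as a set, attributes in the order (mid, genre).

Joining Author and Member on genre yields {(Ada, p1, 2), (Ada, p1, 4), (Ada, p1, 7), (Eve, hr, 17), (Eve, hr, 18), (Eve, hr, 38), (Eve, hr, 6), (Fay, hr, 17), (Fay, hr, 18), (Fay, hr, 38), (Fay, hr, 6), (Jo, hr, 17), (Jo, hr, 18), (Jo, hr, 38), (Jo, hr, 6), (Mo, p1, 2), (Mo, p1, 4), (Mo, p1, 7), (Ned, p1, 2), (Ned, p1, 4), (Ned, p1, 7), (Sam, p1, 2), (Sam, p1, 4), (Sam, p1, 7)}.
Projecting to mid, genre (17 duplicate(s) eliminated): {(17, hr), (18, hr), (2, p1), (38, hr), (4, p1), (6, hr), (7, p1)}
Difference: {(17, hr), (18, hr), (2, p1), (38, hr), (4, p1), (6, hr), (7, p1)} with {(18, hr), (23, fin), (40, p1), (6, law)} → {(17, hr), (2, p1), (38, hr), (4, p1), (6, hr), (7, p1)}

{(17, hr), (2, p1), (38, hr), (4, p1), (6, hr), (7, p1)}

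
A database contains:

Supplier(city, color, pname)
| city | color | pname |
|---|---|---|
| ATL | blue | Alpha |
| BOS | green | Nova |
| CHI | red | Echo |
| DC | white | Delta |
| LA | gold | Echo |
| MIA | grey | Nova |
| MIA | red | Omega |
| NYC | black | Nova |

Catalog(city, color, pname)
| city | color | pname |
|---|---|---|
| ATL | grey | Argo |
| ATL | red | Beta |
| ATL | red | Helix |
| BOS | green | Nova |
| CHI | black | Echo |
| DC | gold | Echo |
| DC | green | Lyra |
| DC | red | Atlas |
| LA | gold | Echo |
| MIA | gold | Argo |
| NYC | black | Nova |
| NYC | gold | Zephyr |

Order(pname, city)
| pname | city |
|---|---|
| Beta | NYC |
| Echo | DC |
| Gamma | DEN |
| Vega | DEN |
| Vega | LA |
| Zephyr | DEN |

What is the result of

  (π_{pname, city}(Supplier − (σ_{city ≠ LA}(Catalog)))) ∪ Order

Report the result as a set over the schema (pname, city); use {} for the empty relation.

{(Alpha, ATL), (Beta, NYC), (Delta, DC), (Echo, CHI), (Echo, DC), (Echo, LA), (Gamma, DEN), (Nova, MIA), (Omega, MIA), (Vega, DEN), (Vega, LA), (Zephyr, DEN)}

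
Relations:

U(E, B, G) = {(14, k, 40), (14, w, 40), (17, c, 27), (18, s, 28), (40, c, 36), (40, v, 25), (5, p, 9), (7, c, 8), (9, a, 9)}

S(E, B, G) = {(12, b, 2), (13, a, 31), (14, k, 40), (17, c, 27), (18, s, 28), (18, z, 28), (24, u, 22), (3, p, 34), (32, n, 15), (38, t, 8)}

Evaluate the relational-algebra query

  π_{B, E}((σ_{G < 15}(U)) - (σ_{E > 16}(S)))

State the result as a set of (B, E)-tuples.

{(a, 9), (c, 7), (p, 5)}

Apply σ_{G < 15}; surviving tuples: {(5, p, 9), (7, c, 8), (9, a, 9)}
Apply σ_{E > 16}; surviving tuples: {(17, c, 27), (18, s, 28), (18, z, 28), (24, u, 22), (32, n, 15), (38, t, 8)}
Set difference of the two operands is {(5, p, 9), (7, c, 8), (9, a, 9)}.
Projecting to B, E: {(a, 9), (c, 7), (p, 5)}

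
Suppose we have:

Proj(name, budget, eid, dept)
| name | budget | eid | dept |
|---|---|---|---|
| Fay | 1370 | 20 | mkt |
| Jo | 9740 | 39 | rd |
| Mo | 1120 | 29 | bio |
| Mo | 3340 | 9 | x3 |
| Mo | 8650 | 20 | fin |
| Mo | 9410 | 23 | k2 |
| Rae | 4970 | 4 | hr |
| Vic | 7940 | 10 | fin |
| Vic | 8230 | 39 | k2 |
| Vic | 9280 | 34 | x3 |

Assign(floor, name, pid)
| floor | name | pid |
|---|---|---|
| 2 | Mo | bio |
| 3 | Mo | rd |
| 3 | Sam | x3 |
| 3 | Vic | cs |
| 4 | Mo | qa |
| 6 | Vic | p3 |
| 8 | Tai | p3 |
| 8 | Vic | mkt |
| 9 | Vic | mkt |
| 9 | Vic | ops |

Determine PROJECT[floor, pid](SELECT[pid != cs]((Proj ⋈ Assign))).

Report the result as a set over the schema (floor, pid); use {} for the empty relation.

{(2, bio), (3, rd), (4, qa), (6, p3), (8, mkt), (9, mkt), (9, ops)}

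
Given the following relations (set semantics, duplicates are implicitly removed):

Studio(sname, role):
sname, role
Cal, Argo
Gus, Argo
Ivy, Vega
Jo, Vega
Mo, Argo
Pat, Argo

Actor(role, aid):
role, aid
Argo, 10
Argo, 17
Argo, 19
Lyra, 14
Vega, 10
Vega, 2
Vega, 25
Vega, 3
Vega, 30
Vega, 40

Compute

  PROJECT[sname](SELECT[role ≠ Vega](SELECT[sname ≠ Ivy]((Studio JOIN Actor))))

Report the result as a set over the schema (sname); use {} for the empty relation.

{Cal, Gus, Mo, Pat}

Natural join on role: {(Cal, Argo, 10), (Cal, Argo, 17), (Cal, Argo, 19), (Gus, Argo, 10), (Gus, Argo, 17), (Gus, Argo, 19), (Ivy, Vega, 10), (Ivy, Vega, 2), (Ivy, Vega, 25), (Ivy, Vega, 3), (Ivy, Vega, 30), (Ivy, Vega, 40), (Jo, Vega, 10), (Jo, Vega, 2), (Jo, Vega, 25), (Jo, Vega, 3), (Jo, Vega, 30), (Jo, Vega, 40), (Mo, Argo, 10), (Mo, Argo, 17), (Mo, Argo, 19), (Pat, Argo, 10), (Pat, Argo, 17), (Pat, Argo, 19)}
Filtering on sname ≠ Ivy leaves {(Cal, Argo, 10), (Cal, Argo, 17), (Cal, Argo, 19), (Gus, Argo, 10), (Gus, Argo, 17), (Gus, Argo, 19), (Jo, Vega, 10), (Jo, Vega, 2), (Jo, Vega, 25), (Jo, Vega, 3), (Jo, Vega, 30), (Jo, Vega, 40), (Mo, Argo, 10), (Mo, Argo, 17), (Mo, Argo, 19), (Pat, Argo, 10), (Pat, Argo, 17), (Pat, Argo, 19)}.
Filtering on role ≠ Vega leaves {(Cal, Argo, 10), (Cal, Argo, 17), (Cal, Argo, 19), (Gus, Argo, 10), (Gus, Argo, 17), (Gus, Argo, 19), (Mo, Argo, 10), (Mo, Argo, 17), (Mo, Argo, 19), (Pat, Argo, 10), (Pat, Argo, 17), (Pat, Argo, 19)}.
π_{sname} gives {Cal, Gus, Mo, Pat} (8 duplicate(s) eliminated).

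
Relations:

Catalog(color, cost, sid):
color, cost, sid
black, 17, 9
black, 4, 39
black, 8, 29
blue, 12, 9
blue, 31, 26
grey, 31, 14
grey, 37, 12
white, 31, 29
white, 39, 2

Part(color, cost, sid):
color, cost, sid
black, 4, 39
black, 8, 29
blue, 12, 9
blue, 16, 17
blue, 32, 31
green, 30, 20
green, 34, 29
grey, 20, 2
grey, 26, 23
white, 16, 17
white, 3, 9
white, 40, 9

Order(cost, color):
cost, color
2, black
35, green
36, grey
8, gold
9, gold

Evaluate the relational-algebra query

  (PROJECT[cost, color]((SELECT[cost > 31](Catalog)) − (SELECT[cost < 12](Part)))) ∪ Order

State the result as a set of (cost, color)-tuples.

Filtering on cost > 31 leaves {(grey, 37, 12), (white, 39, 2)}.
Filtering on cost < 12 leaves {(black, 4, 39), (black, 8, 29), (white, 3, 9)}.
Difference: {(grey, 37, 12), (white, 39, 2)} with {(black, 4, 39), (black, 8, 29), (white, 3, 9)} → {(grey, 37, 12), (white, 39, 2)}
π_{cost, color} gives {(37, grey), (39, white)}.
Union: {(37, grey), (39, white)} with {(2, black), (35, green), (36, grey), (8, gold), (9, gold)} → {(2, black), (35, green), (36, grey), (37, grey), (39, white), (8, gold), (9, gold)}

{(2, black), (35, green), (36, grey), (37, grey), (39, white), (8, gold), (9, gold)}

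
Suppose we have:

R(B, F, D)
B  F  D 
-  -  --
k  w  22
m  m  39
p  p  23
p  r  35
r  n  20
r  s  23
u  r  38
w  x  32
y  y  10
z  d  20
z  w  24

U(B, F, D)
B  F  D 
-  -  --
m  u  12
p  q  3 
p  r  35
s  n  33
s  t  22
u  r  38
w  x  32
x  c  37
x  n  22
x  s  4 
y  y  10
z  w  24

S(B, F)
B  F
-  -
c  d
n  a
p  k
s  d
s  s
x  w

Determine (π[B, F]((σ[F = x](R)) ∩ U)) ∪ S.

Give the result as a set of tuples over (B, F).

{(c, d), (n, a), (p, k), (s, d), (s, s), (w, x), (x, w)}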